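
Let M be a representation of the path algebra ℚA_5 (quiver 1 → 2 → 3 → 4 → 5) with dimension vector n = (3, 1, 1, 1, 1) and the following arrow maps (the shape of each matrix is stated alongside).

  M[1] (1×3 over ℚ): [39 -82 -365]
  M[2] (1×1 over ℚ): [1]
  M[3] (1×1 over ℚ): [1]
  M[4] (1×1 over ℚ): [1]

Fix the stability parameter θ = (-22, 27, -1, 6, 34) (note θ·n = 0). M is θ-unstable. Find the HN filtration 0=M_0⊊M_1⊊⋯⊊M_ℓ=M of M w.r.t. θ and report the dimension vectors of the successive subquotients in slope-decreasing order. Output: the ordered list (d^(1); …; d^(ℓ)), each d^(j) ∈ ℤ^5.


Interval decomposition of M: I[1,1]^2, I[1,5].
HN type (ℓ=3): μ^(1)=34; μ^(2)=32/3; μ^(3)=-22

((0, 0, 0, 0, 1); (0, 1, 1, 1, 0); (3, 0, 0, 0, 0))


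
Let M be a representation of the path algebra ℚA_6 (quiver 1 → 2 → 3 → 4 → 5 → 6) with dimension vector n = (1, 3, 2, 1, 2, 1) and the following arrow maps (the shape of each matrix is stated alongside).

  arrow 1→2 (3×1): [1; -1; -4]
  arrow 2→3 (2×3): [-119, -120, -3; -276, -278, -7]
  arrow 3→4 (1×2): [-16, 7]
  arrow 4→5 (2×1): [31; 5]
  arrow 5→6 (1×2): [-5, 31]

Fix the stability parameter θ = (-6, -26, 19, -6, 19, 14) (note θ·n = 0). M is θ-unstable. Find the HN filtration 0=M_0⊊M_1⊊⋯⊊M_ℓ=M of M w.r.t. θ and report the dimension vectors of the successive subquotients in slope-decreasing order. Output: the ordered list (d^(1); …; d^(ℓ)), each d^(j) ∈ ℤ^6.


Interval decomposition of M: I[1,5], I[2,2], I[2,3], I[5,6].
HN type (ℓ=5): μ^(1)=19; μ^(2)=33/2; μ^(3)=13/2; μ^(4)=-16; μ^(5)=-26

((0, 0, 1, 0, 1, 0); (0, 0, 0, 0, 1, 1); (0, 0, 1, 1, 0, 0); (1, 1, 0, 0, 0, 0); (0, 2, 0, 0, 0, 0))


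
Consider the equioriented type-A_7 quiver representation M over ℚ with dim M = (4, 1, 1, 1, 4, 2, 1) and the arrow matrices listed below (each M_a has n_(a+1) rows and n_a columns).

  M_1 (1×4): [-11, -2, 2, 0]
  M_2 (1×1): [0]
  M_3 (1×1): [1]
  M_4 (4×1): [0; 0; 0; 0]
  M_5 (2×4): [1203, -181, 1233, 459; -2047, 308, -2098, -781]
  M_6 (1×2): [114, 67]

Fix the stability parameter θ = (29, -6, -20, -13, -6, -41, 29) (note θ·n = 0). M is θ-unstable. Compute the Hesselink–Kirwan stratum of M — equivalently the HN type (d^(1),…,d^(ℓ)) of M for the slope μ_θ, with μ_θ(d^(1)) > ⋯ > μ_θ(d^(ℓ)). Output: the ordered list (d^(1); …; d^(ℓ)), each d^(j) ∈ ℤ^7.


Interval decomposition of M: I[1,1]^3, I[1,2], I[3,4], I[5,5]^2, I[5,6], I[5,7].
HN type (ℓ=6): μ^(1)=29; μ^(2)=23/2; μ^(3)=-6; μ^(4)=-13; μ^(5)=-20; μ^(6)=-47/2

((3, 0, 0, 0, 0, 0, 1); (1, 1, 0, 0, 0, 0, 0); (0, 0, 0, 0, 2, 0, 0); (0, 0, 0, 1, 0, 0, 0); (0, 0, 1, 0, 0, 0, 0); (0, 0, 0, 0, 2, 2, 0))


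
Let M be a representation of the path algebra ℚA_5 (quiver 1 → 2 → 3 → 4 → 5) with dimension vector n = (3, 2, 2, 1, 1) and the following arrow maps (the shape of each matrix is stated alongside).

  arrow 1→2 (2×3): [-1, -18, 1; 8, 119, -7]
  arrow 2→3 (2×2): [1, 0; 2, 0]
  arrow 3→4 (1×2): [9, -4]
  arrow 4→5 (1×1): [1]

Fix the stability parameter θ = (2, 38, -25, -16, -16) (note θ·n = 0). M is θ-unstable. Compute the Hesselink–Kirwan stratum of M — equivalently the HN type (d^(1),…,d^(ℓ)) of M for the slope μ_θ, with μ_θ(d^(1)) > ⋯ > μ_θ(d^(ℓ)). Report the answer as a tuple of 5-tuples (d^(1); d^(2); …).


Interval decomposition of M: I[1,1], I[1,2], I[1,5], I[3,3].
HN type (ℓ=4): μ^(1)=38; μ^(2)=2; μ^(3)=-17/5; μ^(4)=-25

((0, 1, 0, 0, 0); (2, 0, 0, 0, 0); (1, 1, 1, 1, 1); (0, 0, 1, 0, 0))


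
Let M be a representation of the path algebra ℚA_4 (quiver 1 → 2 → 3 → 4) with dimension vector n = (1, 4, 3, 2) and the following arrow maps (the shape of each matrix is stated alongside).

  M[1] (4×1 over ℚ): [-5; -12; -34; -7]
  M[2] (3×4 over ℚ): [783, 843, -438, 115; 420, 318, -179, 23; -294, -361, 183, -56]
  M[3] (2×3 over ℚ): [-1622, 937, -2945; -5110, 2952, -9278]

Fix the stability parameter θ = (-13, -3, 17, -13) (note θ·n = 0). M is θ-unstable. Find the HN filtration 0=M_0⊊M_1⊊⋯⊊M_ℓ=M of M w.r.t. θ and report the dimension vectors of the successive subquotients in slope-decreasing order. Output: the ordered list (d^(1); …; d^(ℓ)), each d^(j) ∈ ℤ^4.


Barcode: M ≅ I[1,4], I[2,2], I[2,3], I[2,4]. HN layers by μ_θ (4 steps, strictly decreasing):
  μ^(1)=17; μ^(2)=2; μ^(3)=-3; μ^(4)=-13

((0, 0, 1, 0); (0, 0, 2, 2); (0, 4, 0, 0); (1, 0, 0, 0))


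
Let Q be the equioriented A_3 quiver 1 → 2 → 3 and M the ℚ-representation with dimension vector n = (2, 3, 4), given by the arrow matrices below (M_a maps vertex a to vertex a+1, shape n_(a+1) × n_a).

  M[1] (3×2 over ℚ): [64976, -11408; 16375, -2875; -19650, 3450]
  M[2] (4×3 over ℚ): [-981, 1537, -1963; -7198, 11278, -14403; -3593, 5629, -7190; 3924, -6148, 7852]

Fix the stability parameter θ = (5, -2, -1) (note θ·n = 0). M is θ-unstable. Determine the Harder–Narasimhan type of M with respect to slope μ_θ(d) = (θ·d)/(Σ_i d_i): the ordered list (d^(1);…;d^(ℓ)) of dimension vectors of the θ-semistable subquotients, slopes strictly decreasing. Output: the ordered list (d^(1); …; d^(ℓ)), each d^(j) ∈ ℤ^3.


Barcode: M ≅ I[1,1], I[1,3], I[2,2], I[2,3], I[3,3]^2. HN layers by μ_θ (4 steps, strictly decreasing):
  μ^(1)=5; μ^(2)=2/3; μ^(3)=-1; μ^(4)=-2

((1, 0, 0); (1, 1, 1); (0, 0, 3); (0, 2, 0))


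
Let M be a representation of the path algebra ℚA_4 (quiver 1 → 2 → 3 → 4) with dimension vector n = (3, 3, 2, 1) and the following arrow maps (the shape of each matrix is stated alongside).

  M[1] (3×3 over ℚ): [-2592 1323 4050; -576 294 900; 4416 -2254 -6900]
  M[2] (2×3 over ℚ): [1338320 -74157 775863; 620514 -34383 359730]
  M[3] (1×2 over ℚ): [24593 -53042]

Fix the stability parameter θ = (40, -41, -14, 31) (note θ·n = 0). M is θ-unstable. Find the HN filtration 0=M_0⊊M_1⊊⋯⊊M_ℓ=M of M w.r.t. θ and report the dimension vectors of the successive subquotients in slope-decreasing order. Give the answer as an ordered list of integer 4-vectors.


Via rank(M_{q-1}∘⋯∘M_p): M ≅ I[1,1]^2, I[1,2], I[2,3], I[2,4].
μ_θ-semistable layers: μ^(1)=40; μ^(2)=31; μ^(3)=-1/2; μ^(4)=-14; μ^(5)=-41

((2, 0, 0, 0); (0, 0, 0, 1); (1, 1, 0, 0); (0, 0, 2, 0); (0, 2, 0, 0))


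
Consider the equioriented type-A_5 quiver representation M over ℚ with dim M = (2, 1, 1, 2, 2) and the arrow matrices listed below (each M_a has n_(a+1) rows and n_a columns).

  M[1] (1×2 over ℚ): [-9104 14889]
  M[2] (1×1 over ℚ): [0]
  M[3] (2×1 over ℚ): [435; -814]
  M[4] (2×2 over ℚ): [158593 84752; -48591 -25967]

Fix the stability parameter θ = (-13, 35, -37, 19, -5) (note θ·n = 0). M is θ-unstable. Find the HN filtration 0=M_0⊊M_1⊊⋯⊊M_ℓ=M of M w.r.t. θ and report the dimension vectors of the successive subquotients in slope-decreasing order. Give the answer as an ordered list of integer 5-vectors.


Via rank(M_{q-1}∘⋯∘M_p): M ≅ I[1,1], I[1,2], I[3,5], I[4,5].
μ_θ-semistable layers: μ^(1)=35; μ^(2)=7; μ^(3)=-13; μ^(4)=-37

((0, 1, 0, 0, 0); (0, 0, 0, 2, 2); (2, 0, 0, 0, 0); (0, 0, 1, 0, 0))


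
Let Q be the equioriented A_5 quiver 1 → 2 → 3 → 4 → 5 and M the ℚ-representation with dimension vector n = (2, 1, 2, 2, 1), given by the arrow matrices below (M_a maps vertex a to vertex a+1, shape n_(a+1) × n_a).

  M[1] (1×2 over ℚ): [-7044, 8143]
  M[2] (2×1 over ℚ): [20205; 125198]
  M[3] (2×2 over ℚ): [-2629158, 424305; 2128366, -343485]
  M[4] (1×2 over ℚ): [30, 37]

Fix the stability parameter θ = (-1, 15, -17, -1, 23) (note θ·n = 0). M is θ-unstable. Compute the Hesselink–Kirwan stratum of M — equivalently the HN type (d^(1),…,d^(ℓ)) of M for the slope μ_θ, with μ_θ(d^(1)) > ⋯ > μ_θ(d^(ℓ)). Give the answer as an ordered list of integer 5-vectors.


Via rank(M_{q-1}∘⋯∘M_p): M ≅ I[1,1], I[1,3], I[3,5], I[4,4].
μ_θ-semistable layers: μ^(1)=23; μ^(2)=-1; μ^(3)=-17

((0, 0, 0, 0, 1); (2, 1, 1, 2, 0); (0, 0, 1, 0, 0))


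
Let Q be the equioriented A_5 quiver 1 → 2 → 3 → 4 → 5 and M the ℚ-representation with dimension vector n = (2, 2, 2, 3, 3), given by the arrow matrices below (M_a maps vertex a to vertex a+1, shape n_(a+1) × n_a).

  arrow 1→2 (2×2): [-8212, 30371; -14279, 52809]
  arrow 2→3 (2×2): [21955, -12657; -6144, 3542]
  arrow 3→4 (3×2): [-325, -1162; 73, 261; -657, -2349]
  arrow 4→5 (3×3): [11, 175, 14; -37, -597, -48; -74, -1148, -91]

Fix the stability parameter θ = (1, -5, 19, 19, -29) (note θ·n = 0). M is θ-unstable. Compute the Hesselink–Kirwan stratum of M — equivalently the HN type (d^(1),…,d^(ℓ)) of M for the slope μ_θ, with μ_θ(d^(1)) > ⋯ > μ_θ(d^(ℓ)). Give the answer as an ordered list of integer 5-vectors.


Interval decomposition of M: I[1,5]^2, I[4,4], I[5,5].
HN type (ℓ=4): μ^(1)=19; μ^(2)=3; μ^(3)=-2; μ^(4)=-29

((0, 0, 0, 1, 0); (0, 0, 2, 2, 2); (2, 2, 0, 0, 0); (0, 0, 0, 0, 1))


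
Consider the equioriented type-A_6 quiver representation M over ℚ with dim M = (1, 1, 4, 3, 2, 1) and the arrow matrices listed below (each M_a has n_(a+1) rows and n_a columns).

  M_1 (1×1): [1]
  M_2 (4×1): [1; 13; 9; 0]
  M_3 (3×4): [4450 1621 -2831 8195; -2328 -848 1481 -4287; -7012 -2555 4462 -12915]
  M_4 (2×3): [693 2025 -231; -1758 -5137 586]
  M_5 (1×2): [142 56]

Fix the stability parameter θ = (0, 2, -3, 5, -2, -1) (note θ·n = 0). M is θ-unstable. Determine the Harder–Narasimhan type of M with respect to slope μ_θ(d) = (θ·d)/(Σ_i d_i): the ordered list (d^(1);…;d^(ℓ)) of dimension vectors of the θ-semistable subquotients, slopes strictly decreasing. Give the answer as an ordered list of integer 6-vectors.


Barcode: M ≅ I[1,6], I[3,3], I[3,4], I[3,5]. HN layers by μ_θ (5 steps, strictly decreasing):
  μ^(1)=5; μ^(2)=3/2; μ^(3)=2/3; μ^(4)=-1/3; μ^(5)=-3

((0, 0, 0, 1, 0, 0); (0, 0, 0, 1, 1, 0); (0, 0, 0, 1, 1, 1); (1, 1, 1, 0, 0, 0); (0, 0, 3, 0, 0, 0))


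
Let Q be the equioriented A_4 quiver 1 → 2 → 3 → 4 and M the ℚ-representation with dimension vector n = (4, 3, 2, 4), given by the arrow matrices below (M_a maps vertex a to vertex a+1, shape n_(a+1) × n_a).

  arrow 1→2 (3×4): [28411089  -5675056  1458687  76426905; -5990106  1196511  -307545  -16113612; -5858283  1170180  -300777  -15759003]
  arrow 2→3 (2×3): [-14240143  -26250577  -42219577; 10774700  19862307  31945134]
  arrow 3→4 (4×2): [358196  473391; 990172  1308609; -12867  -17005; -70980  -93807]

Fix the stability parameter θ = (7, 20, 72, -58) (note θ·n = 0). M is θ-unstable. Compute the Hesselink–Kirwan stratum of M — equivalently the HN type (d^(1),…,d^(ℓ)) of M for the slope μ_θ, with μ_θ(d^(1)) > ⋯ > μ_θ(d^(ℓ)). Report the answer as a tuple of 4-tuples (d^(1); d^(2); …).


Barcode: M ≅ I[1,1]^2, I[1,4]^2, I[2,2], I[4,4]^2. HN layers by μ_θ (4 steps, strictly decreasing):
  μ^(1)=20; μ^(2)=34/3; μ^(3)=7; μ^(4)=-58

((0, 1, 0, 0); (0, 2, 2, 2); (4, 0, 0, 0); (0, 0, 0, 2))


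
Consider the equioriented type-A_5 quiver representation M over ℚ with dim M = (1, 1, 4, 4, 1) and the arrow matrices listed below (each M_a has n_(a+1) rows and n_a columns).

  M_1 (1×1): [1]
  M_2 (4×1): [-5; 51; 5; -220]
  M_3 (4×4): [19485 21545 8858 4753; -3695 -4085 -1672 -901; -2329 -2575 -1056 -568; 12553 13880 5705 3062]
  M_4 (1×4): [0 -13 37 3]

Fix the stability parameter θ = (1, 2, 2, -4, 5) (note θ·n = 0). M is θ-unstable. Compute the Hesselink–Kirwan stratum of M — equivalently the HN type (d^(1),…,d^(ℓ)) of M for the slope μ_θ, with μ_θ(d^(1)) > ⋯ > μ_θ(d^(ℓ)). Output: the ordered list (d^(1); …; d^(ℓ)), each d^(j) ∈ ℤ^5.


Via rank(M_{q-1}∘⋯∘M_p): M ≅ I[1,3], I[3,4]^2, I[3,5], I[4,4].
μ_θ-semistable layers: μ^(1)=5; μ^(2)=2; μ^(3)=1; μ^(4)=-1; μ^(5)=-4

((0, 0, 0, 0, 1); (0, 1, 1, 0, 0); (1, 0, 0, 0, 0); (0, 0, 3, 3, 0); (0, 0, 0, 1, 0))


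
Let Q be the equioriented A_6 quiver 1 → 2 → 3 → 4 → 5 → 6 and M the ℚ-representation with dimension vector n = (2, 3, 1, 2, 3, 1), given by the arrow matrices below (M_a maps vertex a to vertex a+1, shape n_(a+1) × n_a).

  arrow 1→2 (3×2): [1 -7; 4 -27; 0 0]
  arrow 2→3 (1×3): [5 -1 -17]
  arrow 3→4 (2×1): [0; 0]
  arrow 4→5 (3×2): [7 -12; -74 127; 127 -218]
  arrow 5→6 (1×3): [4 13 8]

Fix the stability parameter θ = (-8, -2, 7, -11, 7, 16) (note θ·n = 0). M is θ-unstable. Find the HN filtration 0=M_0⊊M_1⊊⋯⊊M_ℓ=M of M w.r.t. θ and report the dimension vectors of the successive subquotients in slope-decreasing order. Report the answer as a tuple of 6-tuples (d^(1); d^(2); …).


Via rank(M_{q-1}∘⋯∘M_p): M ≅ I[1,2], I[1,3], I[2,2], I[4,5], I[4,6], I[5,5].
μ_θ-semistable layers: μ^(1)=16; μ^(2)=7; μ^(3)=-2; μ^(4)=-8; μ^(5)=-11

((0, 0, 0, 0, 0, 1); (0, 0, 1, 0, 3, 0); (0, 3, 0, 0, 0, 0); (2, 0, 0, 0, 0, 0); (0, 0, 0, 2, 0, 0))


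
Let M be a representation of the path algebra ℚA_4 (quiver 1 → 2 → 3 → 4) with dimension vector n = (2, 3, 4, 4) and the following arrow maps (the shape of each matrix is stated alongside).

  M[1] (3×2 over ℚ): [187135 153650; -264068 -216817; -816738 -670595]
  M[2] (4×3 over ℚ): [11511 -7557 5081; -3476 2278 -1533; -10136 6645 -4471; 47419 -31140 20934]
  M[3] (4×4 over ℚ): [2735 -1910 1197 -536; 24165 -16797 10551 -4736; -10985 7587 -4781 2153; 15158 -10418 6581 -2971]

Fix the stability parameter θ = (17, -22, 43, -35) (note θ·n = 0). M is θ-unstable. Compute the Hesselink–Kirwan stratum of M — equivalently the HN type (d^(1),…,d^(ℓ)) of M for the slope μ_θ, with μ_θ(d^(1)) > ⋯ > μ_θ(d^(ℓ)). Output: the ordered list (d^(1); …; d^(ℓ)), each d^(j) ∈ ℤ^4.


Interval decomposition of M: I[1,4]^2, I[2,4], I[3,4].
HN type (ℓ=3): μ^(1)=4; μ^(2)=-5/2; μ^(3)=-22

((0, 0, 4, 4); (2, 2, 0, 0); (0, 1, 0, 0))


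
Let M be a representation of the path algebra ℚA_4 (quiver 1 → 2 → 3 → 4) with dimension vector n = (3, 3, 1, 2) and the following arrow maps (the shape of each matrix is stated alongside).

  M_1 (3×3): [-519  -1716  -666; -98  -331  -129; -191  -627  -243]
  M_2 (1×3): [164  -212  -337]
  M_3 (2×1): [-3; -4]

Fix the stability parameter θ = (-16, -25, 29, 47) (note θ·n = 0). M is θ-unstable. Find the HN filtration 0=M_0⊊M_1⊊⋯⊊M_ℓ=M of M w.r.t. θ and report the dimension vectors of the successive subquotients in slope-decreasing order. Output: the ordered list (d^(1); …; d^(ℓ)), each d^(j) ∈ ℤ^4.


Via rank(M_{q-1}∘⋯∘M_p): M ≅ I[1,1], I[1,2], I[1,4], I[2,2], I[4,4].
μ_θ-semistable layers: μ^(1)=47; μ^(2)=29; μ^(3)=-16; μ^(4)=-41/2; μ^(5)=-25

((0, 0, 0, 2); (0, 0, 1, 0); (1, 0, 0, 0); (2, 2, 0, 0); (0, 1, 0, 0))


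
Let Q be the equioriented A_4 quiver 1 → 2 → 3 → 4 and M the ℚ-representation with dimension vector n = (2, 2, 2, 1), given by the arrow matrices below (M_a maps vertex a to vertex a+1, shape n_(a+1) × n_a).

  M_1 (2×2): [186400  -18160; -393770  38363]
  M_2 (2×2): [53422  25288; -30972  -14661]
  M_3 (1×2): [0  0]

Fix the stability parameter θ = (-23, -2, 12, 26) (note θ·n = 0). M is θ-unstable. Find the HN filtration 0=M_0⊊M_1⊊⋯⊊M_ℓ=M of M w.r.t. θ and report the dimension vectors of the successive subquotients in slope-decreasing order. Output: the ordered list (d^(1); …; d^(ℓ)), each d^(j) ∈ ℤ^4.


Barcode: M ≅ I[1,1], I[1,3], I[2,3], I[4,4]. HN layers by μ_θ (4 steps, strictly decreasing):
  μ^(1)=26; μ^(2)=12; μ^(3)=-2; μ^(4)=-23

((0, 0, 0, 1); (0, 0, 2, 0); (0, 2, 0, 0); (2, 0, 0, 0))


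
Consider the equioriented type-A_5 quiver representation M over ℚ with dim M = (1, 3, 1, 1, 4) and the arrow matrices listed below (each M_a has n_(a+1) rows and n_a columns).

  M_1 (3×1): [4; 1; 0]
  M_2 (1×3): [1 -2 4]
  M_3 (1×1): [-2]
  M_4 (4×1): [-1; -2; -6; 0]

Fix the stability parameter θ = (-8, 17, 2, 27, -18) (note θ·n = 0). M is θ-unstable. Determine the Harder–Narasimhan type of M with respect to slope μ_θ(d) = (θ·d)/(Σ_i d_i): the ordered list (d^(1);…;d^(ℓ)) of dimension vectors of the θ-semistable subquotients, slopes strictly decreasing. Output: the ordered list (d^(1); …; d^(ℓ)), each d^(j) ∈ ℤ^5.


Barcode: M ≅ I[1,5], I[2,2]^2, I[5,5]^3. HN layers by μ_θ (4 steps, strictly decreasing):
  μ^(1)=17; μ^(2)=7; μ^(3)=-8; μ^(4)=-18

((0, 2, 0, 0, 0); (0, 1, 1, 1, 1); (1, 0, 0, 0, 0); (0, 0, 0, 0, 3))


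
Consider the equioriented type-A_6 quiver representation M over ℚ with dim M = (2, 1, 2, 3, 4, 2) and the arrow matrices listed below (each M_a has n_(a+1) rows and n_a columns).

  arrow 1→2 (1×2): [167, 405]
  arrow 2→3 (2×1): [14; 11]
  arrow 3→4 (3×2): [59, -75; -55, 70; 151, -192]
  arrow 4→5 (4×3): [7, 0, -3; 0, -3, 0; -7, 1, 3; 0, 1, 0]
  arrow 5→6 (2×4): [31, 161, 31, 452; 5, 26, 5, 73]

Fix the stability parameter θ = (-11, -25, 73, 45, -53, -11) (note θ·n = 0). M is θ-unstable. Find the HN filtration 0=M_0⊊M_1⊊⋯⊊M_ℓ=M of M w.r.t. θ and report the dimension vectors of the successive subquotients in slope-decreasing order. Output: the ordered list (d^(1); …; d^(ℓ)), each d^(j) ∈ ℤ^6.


Via rank(M_{q-1}∘⋯∘M_p): M ≅ I[1,1], I[1,5], I[3,5], I[4,4], I[5,6]^2.
μ_θ-semistable layers: μ^(1)=45; μ^(2)=65/3; μ^(3)=-11; μ^(4)=-18; μ^(5)=-53

((0, 0, 0, 1, 0, 0); (0, 0, 2, 2, 2, 0); (1, 0, 0, 0, 0, 2); (1, 1, 0, 0, 0, 0); (0, 0, 0, 0, 2, 0))


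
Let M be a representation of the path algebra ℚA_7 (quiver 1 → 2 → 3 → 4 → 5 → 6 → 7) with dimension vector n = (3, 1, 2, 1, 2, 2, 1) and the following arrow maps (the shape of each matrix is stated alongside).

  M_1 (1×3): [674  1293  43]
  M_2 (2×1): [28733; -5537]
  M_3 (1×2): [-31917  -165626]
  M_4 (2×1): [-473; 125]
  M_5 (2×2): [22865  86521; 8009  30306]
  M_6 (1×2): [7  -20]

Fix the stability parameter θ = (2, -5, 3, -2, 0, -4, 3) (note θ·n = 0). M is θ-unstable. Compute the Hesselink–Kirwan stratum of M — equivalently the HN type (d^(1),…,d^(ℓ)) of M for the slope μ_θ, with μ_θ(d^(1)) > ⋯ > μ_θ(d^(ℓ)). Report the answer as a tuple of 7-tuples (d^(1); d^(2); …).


Barcode: M ≅ I[1,1]^2, I[1,6], I[3,3], I[5,7]. HN layers by μ_θ (5 steps, strictly decreasing):
  μ^(1)=3; μ^(2)=2; μ^(3)=-3/4; μ^(4)=-3/2; μ^(5)=-2

((0, 0, 1, 0, 0, 0, 1); (2, 0, 0, 0, 0, 0, 0); (0, 0, 1, 1, 1, 1, 0); (1, 1, 0, 0, 0, 0, 0); (0, 0, 0, 0, 1, 1, 0))


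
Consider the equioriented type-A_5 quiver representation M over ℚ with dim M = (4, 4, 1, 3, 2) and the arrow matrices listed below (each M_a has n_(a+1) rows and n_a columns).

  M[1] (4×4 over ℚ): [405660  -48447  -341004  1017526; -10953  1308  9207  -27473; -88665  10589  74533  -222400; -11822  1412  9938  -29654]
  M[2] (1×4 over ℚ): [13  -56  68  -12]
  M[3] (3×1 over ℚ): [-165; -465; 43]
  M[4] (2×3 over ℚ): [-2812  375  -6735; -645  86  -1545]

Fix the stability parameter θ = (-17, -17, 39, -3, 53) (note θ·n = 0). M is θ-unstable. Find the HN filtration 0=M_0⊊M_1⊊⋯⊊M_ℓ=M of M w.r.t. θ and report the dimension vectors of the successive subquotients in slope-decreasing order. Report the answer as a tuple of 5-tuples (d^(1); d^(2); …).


Barcode: M ≅ I[1,1], I[1,2]^2, I[1,4], I[2,2], I[4,5]^2. HN layers by μ_θ (4 steps, strictly decreasing):
  μ^(1)=53; μ^(2)=18; μ^(3)=-3; μ^(4)=-17

((0, 0, 0, 0, 2); (0, 0, 1, 1, 0); (0, 0, 0, 2, 0); (4, 4, 0, 0, 0))


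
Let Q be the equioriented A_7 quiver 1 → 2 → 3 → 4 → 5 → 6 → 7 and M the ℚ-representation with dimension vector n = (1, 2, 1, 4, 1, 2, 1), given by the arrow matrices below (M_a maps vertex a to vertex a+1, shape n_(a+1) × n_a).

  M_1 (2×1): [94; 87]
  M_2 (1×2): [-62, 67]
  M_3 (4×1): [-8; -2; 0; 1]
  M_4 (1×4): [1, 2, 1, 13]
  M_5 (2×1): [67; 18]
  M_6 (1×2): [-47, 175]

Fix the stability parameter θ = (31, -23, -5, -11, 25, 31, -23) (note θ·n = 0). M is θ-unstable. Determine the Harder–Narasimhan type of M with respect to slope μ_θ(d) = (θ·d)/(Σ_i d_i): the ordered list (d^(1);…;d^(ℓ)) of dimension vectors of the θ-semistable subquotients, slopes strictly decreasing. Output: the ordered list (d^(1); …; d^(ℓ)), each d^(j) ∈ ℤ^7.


Via rank(M_{q-1}∘⋯∘M_p): M ≅ I[1,7], I[2,2], I[4,4]^3, I[6,6].
μ_θ-semistable layers: μ^(1)=31; μ^(2)=11; μ^(3)=-2; μ^(4)=-11; μ^(5)=-23

((0, 0, 0, 0, 0, 1, 0); (0, 0, 0, 0, 1, 1, 1); (1, 1, 1, 1, 0, 0, 0); (0, 0, 0, 3, 0, 0, 0); (0, 1, 0, 0, 0, 0, 0))


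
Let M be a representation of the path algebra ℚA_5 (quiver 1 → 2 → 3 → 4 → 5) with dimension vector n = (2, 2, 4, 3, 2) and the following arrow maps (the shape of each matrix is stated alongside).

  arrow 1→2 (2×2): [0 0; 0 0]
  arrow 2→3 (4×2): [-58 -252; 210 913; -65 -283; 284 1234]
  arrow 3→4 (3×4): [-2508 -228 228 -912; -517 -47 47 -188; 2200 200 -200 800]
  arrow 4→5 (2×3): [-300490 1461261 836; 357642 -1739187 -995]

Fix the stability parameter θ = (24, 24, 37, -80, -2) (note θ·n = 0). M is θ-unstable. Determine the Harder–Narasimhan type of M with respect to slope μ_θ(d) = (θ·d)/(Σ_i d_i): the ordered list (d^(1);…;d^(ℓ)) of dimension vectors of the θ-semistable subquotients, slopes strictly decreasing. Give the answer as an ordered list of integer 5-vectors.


Barcode: M ≅ I[1,1]^2, I[2,3], I[2,5], I[3,3]^2, I[4,4], I[4,5]. HN layers by μ_θ (5 steps, strictly decreasing):
  μ^(1)=37; μ^(2)=24; μ^(3)=-2; μ^(4)=-19/3; μ^(5)=-80

((0, 0, 3, 0, 0); (2, 1, 0, 0, 0); (0, 0, 0, 0, 2); (0, 1, 1, 1, 0); (0, 0, 0, 2, 0))


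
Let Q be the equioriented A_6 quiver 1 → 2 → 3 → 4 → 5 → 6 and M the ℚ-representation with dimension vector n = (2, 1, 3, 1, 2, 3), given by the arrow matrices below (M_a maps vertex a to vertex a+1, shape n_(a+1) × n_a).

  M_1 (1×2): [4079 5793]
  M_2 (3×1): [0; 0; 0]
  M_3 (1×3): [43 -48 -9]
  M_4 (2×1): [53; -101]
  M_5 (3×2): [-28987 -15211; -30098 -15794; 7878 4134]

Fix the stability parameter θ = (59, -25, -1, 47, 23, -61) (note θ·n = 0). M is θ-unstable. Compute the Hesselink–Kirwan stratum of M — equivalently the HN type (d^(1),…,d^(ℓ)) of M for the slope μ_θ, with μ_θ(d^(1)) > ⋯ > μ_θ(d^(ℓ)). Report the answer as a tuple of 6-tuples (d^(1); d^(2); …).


Via rank(M_{q-1}∘⋯∘M_p): M ≅ I[1,1], I[1,2], I[3,3]^2, I[3,5], I[5,6], I[6,6]^2.
μ_θ-semistable layers: μ^(1)=59; μ^(2)=35; μ^(3)=17; μ^(4)=-1; μ^(5)=-19; μ^(6)=-61

((1, 0, 0, 0, 0, 0); (0, 0, 0, 1, 1, 0); (1, 1, 0, 0, 0, 0); (0, 0, 3, 0, 0, 0); (0, 0, 0, 0, 1, 1); (0, 0, 0, 0, 0, 2))


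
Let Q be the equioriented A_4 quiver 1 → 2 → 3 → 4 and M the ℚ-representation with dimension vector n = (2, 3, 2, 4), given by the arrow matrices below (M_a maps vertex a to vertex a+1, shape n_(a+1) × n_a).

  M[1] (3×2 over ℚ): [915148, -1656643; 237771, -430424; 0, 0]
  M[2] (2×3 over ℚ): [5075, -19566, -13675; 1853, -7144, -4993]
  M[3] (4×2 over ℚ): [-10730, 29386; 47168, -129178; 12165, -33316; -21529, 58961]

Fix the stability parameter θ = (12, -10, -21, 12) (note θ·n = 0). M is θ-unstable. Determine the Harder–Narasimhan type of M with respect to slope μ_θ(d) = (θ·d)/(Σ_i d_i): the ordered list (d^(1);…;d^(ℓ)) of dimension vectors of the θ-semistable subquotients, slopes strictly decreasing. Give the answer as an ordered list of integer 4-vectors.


Barcode: M ≅ I[1,4]^2, I[2,2], I[4,4]^2. HN layers by μ_θ (3 steps, strictly decreasing):
  μ^(1)=12; μ^(2)=-19/3; μ^(3)=-10

((0, 0, 0, 4); (2, 2, 2, 0); (0, 1, 0, 0))


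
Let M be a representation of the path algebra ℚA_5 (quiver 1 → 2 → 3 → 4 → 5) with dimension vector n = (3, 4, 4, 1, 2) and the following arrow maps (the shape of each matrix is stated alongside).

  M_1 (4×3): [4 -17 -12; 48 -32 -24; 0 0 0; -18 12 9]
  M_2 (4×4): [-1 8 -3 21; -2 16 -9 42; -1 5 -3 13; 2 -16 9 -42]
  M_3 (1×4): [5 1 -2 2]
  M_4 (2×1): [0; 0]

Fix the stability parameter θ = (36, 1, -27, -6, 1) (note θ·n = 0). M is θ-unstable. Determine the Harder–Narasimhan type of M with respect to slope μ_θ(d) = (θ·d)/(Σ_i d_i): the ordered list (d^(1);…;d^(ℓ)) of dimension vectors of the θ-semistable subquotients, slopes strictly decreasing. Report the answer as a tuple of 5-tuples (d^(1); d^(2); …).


Interval decomposition of M: I[1,1], I[1,2], I[1,4], I[2,3]^2, I[3,3], I[5,5]^2.
HN type (ℓ=5): μ^(1)=36; μ^(2)=37/2; μ^(3)=1; μ^(4)=-13; μ^(5)=-27

((1, 0, 0, 0, 0); (1, 1, 0, 0, 0); (1, 1, 1, 1, 2); (0, 2, 2, 0, 0); (0, 0, 1, 0, 0))


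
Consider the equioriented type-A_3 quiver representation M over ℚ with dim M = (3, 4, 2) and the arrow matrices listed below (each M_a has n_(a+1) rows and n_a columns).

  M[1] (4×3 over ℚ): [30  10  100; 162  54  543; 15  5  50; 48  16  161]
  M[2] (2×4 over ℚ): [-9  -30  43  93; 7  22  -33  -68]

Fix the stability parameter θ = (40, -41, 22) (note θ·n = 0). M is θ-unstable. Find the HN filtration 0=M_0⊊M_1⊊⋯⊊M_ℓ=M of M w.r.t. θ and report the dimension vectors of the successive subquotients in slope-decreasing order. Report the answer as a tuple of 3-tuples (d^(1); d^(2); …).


Via rank(M_{q-1}∘⋯∘M_p): M ≅ I[1,1], I[1,3]^2, I[2,2]^2.
μ_θ-semistable layers: μ^(1)=40; μ^(2)=22; μ^(3)=-1/2; μ^(4)=-41

((1, 0, 0); (0, 0, 2); (2, 2, 0); (0, 2, 0))


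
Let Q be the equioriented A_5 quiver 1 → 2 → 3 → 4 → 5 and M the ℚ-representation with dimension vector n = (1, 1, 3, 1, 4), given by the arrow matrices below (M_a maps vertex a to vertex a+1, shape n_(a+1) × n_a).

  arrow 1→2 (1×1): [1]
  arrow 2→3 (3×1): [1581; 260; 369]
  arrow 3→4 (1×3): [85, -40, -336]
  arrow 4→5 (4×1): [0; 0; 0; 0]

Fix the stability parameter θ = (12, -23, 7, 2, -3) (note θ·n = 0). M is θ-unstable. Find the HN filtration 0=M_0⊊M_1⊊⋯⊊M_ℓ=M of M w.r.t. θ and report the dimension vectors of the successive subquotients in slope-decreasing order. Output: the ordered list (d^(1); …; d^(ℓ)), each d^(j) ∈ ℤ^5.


Interval decomposition of M: I[1,4], I[3,3]^2, I[5,5]^4.
HN type (ℓ=4): μ^(1)=7; μ^(2)=9/2; μ^(3)=-3; μ^(4)=-11/2

((0, 0, 2, 0, 0); (0, 0, 1, 1, 0); (0, 0, 0, 0, 4); (1, 1, 0, 0, 0))


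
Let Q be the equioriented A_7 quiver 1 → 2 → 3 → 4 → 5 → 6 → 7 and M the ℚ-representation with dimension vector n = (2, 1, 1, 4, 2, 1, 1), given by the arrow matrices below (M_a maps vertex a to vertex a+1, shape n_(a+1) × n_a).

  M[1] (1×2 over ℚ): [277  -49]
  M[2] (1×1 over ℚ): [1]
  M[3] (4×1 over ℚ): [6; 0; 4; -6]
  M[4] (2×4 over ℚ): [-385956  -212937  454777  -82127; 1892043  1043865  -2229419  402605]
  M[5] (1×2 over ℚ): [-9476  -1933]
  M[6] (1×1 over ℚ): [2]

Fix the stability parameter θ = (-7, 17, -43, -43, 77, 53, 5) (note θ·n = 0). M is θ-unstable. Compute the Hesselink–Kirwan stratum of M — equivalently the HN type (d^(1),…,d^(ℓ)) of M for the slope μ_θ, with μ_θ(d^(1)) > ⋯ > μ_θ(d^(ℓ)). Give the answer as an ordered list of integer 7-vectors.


Barcode: M ≅ I[1,1], I[1,5], I[4,4]^2, I[4,7]. HN layers by μ_θ (5 steps, strictly decreasing):
  μ^(1)=77; μ^(2)=45; μ^(3)=-7; μ^(4)=-19; μ^(5)=-43

((0, 0, 0, 0, 1, 0, 0); (0, 0, 0, 0, 1, 1, 1); (1, 0, 0, 0, 0, 0, 0); (1, 1, 1, 1, 0, 0, 0); (0, 0, 0, 3, 0, 0, 0))


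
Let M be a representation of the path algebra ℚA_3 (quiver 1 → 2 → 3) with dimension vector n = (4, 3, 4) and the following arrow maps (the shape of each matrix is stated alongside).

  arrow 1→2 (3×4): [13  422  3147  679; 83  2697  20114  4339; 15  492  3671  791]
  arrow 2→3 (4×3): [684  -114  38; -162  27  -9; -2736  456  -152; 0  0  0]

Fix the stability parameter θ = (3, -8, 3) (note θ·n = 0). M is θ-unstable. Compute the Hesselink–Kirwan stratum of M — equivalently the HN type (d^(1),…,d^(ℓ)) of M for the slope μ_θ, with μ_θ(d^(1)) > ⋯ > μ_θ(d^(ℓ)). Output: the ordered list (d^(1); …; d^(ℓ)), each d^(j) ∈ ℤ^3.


Via rank(M_{q-1}∘⋯∘M_p): M ≅ I[1,1], I[1,2]^2, I[1,3], I[3,3]^3.
μ_θ-semistable layers: μ^(1)=3; μ^(2)=-5/2

((1, 0, 4); (3, 3, 0))


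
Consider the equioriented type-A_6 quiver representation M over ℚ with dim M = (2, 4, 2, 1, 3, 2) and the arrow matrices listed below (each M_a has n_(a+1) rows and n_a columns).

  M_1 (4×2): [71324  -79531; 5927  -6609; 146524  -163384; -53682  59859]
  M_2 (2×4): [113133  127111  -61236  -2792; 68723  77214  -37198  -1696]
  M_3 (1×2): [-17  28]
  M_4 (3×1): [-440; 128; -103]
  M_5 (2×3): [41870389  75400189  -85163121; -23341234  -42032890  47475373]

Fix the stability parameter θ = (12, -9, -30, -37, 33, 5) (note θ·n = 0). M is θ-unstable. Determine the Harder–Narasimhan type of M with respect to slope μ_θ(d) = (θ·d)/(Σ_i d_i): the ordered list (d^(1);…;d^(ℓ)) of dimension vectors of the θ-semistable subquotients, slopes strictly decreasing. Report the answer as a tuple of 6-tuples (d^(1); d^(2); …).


Via rank(M_{q-1}∘⋯∘M_p): M ≅ I[1,3], I[1,6], I[2,2]^2, I[5,5], I[5,6].
μ_θ-semistable layers: μ^(1)=33; μ^(2)=19; μ^(3)=-9; μ^(4)=-16

((0, 0, 0, 0, 1, 0); (0, 0, 0, 0, 2, 2); (1, 3, 1, 0, 0, 0); (1, 1, 1, 1, 0, 0))


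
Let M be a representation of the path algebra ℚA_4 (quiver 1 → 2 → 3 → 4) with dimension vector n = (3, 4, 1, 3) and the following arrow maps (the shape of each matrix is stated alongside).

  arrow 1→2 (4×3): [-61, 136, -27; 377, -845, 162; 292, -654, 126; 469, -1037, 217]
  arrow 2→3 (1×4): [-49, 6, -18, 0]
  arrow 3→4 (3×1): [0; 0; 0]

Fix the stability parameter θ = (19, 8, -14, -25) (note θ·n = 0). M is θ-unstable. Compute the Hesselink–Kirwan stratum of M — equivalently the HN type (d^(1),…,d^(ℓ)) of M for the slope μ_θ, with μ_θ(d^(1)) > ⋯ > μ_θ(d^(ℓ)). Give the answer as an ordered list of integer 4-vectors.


Barcode: M ≅ I[1,2]^2, I[1,3], I[2,2], I[4,4]^3. HN layers by μ_θ (4 steps, strictly decreasing):
  μ^(1)=27/2; μ^(2)=8; μ^(3)=13/3; μ^(4)=-25

((2, 2, 0, 0); (0, 1, 0, 0); (1, 1, 1, 0); (0, 0, 0, 3))


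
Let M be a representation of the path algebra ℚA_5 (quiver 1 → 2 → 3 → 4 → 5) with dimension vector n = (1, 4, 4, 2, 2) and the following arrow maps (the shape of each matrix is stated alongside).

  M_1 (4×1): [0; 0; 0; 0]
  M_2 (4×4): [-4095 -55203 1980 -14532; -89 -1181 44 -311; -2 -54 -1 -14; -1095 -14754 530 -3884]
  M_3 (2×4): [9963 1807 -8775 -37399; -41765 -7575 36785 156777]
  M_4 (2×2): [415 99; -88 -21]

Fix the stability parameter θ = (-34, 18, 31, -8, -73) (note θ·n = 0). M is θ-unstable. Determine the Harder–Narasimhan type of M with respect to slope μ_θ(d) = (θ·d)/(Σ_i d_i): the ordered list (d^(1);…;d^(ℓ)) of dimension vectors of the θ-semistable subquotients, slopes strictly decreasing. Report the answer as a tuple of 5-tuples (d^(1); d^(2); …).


Barcode: M ≅ I[1,1], I[2,3]^2, I[2,5]^2. HN layers by μ_θ (4 steps, strictly decreasing):
  μ^(1)=31; μ^(2)=18; μ^(3)=-8; μ^(4)=-34

((0, 0, 2, 0, 0); (0, 2, 0, 0, 0); (0, 2, 2, 2, 2); (1, 0, 0, 0, 0))


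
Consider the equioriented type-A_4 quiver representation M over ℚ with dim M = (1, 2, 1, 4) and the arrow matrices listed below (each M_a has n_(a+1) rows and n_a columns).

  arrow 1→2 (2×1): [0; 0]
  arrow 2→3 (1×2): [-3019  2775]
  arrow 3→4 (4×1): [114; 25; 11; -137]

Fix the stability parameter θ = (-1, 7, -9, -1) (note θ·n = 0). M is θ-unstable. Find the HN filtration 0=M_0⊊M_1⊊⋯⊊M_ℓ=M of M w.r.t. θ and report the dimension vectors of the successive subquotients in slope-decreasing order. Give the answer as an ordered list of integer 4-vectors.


Barcode: M ≅ I[1,1], I[2,2], I[2,4], I[4,4]^3. HN layers by μ_θ (2 steps, strictly decreasing):
  μ^(1)=7; μ^(2)=-1

((0, 1, 0, 0); (1, 1, 1, 4))


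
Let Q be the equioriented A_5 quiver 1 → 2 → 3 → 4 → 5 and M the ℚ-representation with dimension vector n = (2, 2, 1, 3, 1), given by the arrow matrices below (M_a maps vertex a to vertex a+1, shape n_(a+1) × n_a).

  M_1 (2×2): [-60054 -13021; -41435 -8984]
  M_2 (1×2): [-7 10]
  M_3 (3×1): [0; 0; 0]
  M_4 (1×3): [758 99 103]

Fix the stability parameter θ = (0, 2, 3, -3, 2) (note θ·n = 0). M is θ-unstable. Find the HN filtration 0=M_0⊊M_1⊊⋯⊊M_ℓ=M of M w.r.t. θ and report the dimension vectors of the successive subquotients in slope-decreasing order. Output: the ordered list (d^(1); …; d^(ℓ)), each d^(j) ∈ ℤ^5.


Barcode: M ≅ I[1,2], I[1,3], I[4,4]^2, I[4,5]. HN layers by μ_θ (4 steps, strictly decreasing):
  μ^(1)=3; μ^(2)=2; μ^(3)=0; μ^(4)=-3

((0, 0, 1, 0, 0); (0, 2, 0, 0, 1); (2, 0, 0, 0, 0); (0, 0, 0, 3, 0))


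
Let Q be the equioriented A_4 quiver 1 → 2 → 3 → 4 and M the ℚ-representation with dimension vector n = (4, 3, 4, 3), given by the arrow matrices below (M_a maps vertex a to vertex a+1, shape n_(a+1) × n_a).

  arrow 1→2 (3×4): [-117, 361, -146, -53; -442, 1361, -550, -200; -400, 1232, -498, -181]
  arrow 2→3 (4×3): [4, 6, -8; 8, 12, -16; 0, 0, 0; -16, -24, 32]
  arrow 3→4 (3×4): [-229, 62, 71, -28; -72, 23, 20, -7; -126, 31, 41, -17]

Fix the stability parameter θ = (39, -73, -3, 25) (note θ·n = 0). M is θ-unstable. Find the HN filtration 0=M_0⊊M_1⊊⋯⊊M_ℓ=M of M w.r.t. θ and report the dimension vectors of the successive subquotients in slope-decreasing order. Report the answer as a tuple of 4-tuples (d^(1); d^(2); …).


Via rank(M_{q-1}∘⋯∘M_p): M ≅ I[1,1], I[1,2]^2, I[1,4], I[3,3], I[3,4]^2.
μ_θ-semistable layers: μ^(1)=39; μ^(2)=25; μ^(3)=-3; μ^(4)=-17

((1, 0, 0, 0); (0, 0, 0, 3); (0, 0, 4, 0); (3, 3, 0, 0))


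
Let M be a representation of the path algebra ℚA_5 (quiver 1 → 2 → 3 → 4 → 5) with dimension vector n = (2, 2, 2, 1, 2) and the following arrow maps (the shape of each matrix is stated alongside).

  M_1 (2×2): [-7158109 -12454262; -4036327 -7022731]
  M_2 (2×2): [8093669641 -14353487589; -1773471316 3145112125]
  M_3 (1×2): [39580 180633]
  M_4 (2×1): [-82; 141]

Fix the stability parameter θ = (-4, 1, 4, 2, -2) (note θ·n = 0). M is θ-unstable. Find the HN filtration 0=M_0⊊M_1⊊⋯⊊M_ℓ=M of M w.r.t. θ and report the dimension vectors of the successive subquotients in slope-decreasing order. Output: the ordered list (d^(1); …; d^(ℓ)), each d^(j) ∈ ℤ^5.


Interval decomposition of M: I[1,3], I[1,5], I[5,5].
HN type (ℓ=5): μ^(1)=4; μ^(2)=4/3; μ^(3)=1; μ^(4)=-2; μ^(5)=-4

((0, 0, 1, 0, 0); (0, 0, 1, 1, 1); (0, 2, 0, 0, 0); (0, 0, 0, 0, 1); (2, 0, 0, 0, 0))


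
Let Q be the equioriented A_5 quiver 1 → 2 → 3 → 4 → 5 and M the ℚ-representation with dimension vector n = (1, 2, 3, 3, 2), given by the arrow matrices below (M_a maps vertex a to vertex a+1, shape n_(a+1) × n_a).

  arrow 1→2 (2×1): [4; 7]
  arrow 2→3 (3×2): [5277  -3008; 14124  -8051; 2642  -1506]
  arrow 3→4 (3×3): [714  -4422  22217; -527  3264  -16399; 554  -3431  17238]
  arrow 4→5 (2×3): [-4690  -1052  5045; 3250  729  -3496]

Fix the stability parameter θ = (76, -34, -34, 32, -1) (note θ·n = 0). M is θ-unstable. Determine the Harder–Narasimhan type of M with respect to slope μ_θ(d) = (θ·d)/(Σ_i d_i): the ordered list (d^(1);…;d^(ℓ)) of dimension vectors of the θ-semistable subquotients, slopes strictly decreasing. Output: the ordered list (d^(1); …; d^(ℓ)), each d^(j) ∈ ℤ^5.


Via rank(M_{q-1}∘⋯∘M_p): M ≅ I[1,5], I[2,5], I[3,4].
μ_θ-semistable layers: μ^(1)=32; μ^(2)=31/2; μ^(3)=8/3; μ^(4)=-34

((0, 0, 0, 1, 0); (0, 0, 0, 2, 2); (1, 1, 1, 0, 0); (0, 1, 2, 0, 0))


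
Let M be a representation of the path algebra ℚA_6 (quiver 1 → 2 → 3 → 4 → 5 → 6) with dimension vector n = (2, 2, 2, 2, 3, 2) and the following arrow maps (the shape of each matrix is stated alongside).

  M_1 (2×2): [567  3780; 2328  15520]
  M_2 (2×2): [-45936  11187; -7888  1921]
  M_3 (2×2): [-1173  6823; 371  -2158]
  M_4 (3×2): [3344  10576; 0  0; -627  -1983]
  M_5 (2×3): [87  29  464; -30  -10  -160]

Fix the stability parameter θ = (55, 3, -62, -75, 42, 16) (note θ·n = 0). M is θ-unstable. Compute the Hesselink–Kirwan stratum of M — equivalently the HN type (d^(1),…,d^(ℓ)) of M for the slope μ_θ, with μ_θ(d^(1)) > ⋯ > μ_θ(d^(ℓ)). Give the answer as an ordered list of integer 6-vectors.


Interval decomposition of M: I[1,1], I[1,5], I[2,2], I[3,4], I[5,5], I[5,6], I[6,6].
HN type (ℓ=7): μ^(1)=55; μ^(2)=42; μ^(3)=29; μ^(4)=16; μ^(5)=3; μ^(6)=-79/4; μ^(7)=-137/2

((1, 0, 0, 0, 0, 0); (0, 0, 0, 0, 2, 0); (0, 0, 0, 0, 1, 1); (0, 0, 0, 0, 0, 1); (0, 1, 0, 0, 0, 0); (1, 1, 1, 1, 0, 0); (0, 0, 1, 1, 0, 0))


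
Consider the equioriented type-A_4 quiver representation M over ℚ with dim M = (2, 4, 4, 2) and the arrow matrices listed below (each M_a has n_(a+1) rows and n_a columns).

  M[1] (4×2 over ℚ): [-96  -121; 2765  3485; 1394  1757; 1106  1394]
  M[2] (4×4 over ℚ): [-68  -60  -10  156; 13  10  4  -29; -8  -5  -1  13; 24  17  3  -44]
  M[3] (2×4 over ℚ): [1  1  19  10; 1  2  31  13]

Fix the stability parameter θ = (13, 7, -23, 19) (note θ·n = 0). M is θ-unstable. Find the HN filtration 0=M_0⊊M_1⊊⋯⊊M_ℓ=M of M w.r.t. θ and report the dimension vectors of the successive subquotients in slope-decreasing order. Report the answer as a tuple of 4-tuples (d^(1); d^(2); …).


Via rank(M_{q-1}∘⋯∘M_p): M ≅ I[1,4]^2, I[2,3]^2.
μ_θ-semistable layers: μ^(1)=19; μ^(2)=-1; μ^(3)=-8

((0, 0, 0, 2); (2, 2, 2, 0); (0, 2, 2, 0))


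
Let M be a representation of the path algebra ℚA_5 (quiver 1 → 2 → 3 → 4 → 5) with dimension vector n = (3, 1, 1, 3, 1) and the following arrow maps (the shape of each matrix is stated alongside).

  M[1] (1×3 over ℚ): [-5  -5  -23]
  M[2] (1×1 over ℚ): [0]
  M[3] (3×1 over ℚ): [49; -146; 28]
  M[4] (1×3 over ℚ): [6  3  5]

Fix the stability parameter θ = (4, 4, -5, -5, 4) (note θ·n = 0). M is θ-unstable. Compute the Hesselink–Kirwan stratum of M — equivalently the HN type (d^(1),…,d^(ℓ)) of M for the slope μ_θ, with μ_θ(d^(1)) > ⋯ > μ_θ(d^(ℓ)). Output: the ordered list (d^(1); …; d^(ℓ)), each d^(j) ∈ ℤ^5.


Barcode: M ≅ I[1,1]^2, I[1,2], I[3,5], I[4,4]^2. HN layers by μ_θ (2 steps, strictly decreasing):
  μ^(1)=4; μ^(2)=-5

((3, 1, 0, 0, 1); (0, 0, 1, 3, 0))


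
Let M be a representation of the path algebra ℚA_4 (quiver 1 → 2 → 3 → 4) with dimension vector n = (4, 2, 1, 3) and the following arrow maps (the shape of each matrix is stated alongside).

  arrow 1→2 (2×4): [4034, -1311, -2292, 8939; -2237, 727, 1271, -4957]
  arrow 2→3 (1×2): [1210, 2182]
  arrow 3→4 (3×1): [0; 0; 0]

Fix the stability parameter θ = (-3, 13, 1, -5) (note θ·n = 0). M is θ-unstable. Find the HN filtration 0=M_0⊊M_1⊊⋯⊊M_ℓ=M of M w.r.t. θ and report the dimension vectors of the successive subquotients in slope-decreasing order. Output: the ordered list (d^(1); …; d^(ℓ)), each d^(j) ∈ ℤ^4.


Interval decomposition of M: I[1,1]^2, I[1,2], I[1,3], I[4,4]^3.
HN type (ℓ=4): μ^(1)=13; μ^(2)=7; μ^(3)=-3; μ^(4)=-5

((0, 1, 0, 0); (0, 1, 1, 0); (4, 0, 0, 0); (0, 0, 0, 3))


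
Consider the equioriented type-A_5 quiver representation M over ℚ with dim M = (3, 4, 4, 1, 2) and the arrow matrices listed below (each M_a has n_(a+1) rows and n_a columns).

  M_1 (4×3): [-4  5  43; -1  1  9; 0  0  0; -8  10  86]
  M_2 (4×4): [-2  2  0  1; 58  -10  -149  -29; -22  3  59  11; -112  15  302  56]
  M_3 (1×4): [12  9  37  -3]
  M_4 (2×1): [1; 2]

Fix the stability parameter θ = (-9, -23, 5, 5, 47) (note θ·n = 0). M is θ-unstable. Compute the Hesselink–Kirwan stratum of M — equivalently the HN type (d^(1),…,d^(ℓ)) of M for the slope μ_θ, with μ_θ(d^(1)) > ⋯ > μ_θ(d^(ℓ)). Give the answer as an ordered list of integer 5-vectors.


Barcode: M ≅ I[1,1], I[1,2], I[1,3], I[2,3], I[2,5], I[3,3], I[5,5]. HN layers by μ_θ (5 steps, strictly decreasing):
  μ^(1)=47; μ^(2)=5; μ^(3)=-9; μ^(4)=-16; μ^(5)=-23

((0, 0, 0, 0, 2); (0, 0, 4, 1, 0); (1, 0, 0, 0, 0); (2, 2, 0, 0, 0); (0, 2, 0, 0, 0))
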